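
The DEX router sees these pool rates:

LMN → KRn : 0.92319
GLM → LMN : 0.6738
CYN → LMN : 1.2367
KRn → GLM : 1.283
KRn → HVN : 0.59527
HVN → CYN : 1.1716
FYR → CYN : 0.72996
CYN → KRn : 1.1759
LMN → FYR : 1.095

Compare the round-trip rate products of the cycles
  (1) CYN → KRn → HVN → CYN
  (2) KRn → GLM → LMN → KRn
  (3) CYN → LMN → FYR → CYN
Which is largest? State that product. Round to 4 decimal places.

0.9885

(1) 1.1759 × 0.59527 × 1.1716 = 0.82009
(2) 1.283 × 0.6738 × 0.92319 = 0.79808
(3) 1.2367 × 1.095 × 0.72996 = 0.98850
Highest is cycle (3) at 0.9885 (≤1, no arbitrage).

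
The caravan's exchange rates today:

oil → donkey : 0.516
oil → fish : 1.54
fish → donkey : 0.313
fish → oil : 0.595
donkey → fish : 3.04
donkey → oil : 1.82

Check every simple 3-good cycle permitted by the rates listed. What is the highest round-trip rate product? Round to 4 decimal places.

fish→oil→donkey→fish: 0.595 × 0.516 × 3.04 = 0.93334
fish→donkey→oil→fish: 0.313 × 1.82 × 1.54 = 0.87728
Maximum is fish→oil→donkey→fish at 0.9333; no arbitrage — every cycle loses value.

0.9333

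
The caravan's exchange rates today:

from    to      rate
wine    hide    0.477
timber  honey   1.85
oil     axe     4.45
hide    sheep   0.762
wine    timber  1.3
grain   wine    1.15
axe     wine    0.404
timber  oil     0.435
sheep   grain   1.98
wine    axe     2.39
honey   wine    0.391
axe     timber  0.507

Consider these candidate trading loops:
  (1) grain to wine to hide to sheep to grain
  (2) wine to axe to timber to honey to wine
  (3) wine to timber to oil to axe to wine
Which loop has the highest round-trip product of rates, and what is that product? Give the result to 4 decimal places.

(1) 1.15 × 0.477 × 0.762 × 1.98 = 0.82763
(2) 2.39 × 0.507 × 1.85 × 0.391 = 0.87650
(3) 1.3 × 0.435 × 4.45 × 0.404 = 1.01666
Highest is cycle (3) at 1.0167 (>1, arbitrage).

1.0167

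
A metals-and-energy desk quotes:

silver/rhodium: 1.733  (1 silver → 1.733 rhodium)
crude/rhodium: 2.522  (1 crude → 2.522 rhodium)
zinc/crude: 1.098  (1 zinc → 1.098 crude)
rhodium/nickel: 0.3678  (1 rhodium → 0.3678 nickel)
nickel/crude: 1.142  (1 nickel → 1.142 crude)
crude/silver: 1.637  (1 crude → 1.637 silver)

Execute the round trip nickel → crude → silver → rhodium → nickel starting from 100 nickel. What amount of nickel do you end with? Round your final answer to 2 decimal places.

100 nickel × 1.142 = 114.2 crude
114.2 crude × 1.637 = 186.9454 silver
186.9454 silver × 1.733 = 323.9763782 rhodium
323.9763782 rhodium × 0.3678 = 119.15851190196 nickel

119.16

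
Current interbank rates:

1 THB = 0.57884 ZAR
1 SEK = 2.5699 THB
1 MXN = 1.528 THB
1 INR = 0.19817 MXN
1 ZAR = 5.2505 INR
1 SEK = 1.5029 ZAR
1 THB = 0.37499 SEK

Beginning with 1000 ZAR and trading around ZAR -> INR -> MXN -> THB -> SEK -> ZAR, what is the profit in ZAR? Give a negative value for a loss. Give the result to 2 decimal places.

1000 ZAR × 5.2505 = 5250.5 INR
5250.5 INR × 0.19817 = 1040.491585 MXN
1040.491585 MXN × 1.528 = 1589.87114188 THB
1589.87114188 THB × 0.37499 = 596.1857794935812 SEK
596.1857794935812 SEK × 1.5029 = 896.00760800090318548 ZAR
Net change: 896.00760800090318548 − 1000 = -103.99239199909681452 ZAR

-103.99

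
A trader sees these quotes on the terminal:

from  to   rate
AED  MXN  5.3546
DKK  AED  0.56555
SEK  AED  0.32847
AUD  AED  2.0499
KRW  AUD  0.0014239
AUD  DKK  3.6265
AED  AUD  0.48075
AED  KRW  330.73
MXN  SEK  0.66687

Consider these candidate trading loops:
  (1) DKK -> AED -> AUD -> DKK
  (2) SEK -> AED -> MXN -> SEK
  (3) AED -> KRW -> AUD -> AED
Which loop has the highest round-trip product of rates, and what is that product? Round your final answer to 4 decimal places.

1.1729

(1) 0.56555 × 0.48075 × 3.6265 = 0.98600
(2) 0.32847 × 5.3546 × 0.66687 = 1.17291
(3) 330.73 × 0.0014239 × 2.0499 = 0.96535
Highest is cycle (2) at 1.1729 (>1, arbitrage).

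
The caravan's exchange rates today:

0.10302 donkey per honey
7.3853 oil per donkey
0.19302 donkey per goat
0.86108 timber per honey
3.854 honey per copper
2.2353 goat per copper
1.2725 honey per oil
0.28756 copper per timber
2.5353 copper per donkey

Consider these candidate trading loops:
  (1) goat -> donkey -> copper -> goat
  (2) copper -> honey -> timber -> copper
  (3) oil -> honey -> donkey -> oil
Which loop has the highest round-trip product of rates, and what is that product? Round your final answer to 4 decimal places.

1.0939

(1) 0.19302 × 2.5353 × 2.2353 = 1.09387
(2) 3.854 × 0.86108 × 0.28756 = 0.95430
(3) 1.2725 × 0.10302 × 7.3853 = 0.96816
Highest is cycle (1) at 1.0939 (>1, arbitrage).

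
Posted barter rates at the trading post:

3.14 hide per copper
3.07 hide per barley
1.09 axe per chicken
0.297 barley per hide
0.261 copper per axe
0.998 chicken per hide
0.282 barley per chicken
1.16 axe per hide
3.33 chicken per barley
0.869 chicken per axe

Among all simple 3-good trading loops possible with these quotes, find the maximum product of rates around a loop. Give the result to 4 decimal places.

axe→copper→hide→axe: 0.261 × 3.14 × 1.16 = 0.95067
barley→hide→chicken→barley: 3.07 × 0.998 × 0.282 = 0.86401
Maximum is axe→copper→hide→axe at 0.9507; no arbitrage — every cycle loses value.

0.9507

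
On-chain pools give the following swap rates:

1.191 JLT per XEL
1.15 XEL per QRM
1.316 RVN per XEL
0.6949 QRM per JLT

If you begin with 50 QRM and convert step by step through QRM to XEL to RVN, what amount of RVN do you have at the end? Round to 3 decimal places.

75.670

50 QRM × 1.15 = 57.5 XEL
57.5 XEL × 1.316 = 75.67 RVN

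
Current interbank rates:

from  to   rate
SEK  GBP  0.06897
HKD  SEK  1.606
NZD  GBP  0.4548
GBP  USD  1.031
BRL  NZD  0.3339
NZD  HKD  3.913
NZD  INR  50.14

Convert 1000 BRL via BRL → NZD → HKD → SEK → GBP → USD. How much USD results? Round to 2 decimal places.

1000 BRL × 0.3339 = 333.9 NZD
333.9 NZD × 3.913 = 1306.5507 HKD
1306.5507 HKD × 1.606 = 2098.3204242 SEK
2098.3204242 SEK × 0.06897 = 144.721159657074 GBP
144.721159657074 GBP × 1.031 = 149.207515606443294 USD

149.21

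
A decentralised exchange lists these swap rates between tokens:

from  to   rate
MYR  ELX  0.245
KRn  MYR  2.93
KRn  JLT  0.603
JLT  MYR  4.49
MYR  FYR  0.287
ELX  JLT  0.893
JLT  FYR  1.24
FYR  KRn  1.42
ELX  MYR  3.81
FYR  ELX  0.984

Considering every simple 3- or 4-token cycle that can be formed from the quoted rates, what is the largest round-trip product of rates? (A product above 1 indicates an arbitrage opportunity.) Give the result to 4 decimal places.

1.1941

KRn→MYR→FYR→KRn: 2.93 × 0.287 × 1.42 = 1.19409
JLT→MYR→FYR→ELX→JLT: 4.49 × 0.287 × 0.984 × 0.893 = 1.13233
KRn→JLT→MYR→FYR→KRn: 0.603 × 4.49 × 0.287 × 1.42 = 1.10340
JLT→FYR→ELX→JLT: 1.24 × 0.984 × 0.893 = 1.08960
MYR→FYR→ELX→MYR: 0.287 × 0.984 × 3.81 = 1.07597
KRn→JLT→FYR→KRn: 0.603 × 1.24 × 1.42 = 1.06176
JLT→MYR→ELX→JLT: 4.49 × 0.245 × 0.893 = 0.98234
Maximum is KRn→MYR→FYR→KRn at 1.1941; arbitrage exists.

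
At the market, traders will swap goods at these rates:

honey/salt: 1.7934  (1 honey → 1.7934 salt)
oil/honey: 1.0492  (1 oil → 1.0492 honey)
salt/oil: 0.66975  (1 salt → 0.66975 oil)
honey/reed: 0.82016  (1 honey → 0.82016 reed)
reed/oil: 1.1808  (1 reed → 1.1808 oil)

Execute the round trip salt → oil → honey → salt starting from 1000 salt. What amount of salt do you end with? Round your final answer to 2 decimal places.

1000 salt × 0.66975 = 669.75 oil
669.75 oil × 1.0492 = 702.7017 honey
702.7017 honey × 1.7934 = 1260.22522878 salt

1260.23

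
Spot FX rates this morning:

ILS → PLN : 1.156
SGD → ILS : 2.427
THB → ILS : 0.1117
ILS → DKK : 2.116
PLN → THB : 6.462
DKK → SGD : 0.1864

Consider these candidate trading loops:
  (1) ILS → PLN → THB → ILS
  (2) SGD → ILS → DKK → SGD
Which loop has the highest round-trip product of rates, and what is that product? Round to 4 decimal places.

(1) 1.156 × 6.462 × 0.1117 = 0.83441
(2) 2.427 × 2.116 × 0.1864 = 0.95726
Highest is cycle (2) at 0.9573 (≤1, no arbitrage).

0.9573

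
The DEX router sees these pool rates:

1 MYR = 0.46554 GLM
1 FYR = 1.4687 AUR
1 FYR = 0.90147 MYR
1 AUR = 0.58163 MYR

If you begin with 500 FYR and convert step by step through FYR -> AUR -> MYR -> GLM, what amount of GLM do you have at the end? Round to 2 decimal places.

500 FYR × 1.4687 = 734.35 AUR
734.35 AUR × 0.58163 = 427.1199905 MYR
427.1199905 MYR × 0.46554 = 198.84144037737 GLM

198.84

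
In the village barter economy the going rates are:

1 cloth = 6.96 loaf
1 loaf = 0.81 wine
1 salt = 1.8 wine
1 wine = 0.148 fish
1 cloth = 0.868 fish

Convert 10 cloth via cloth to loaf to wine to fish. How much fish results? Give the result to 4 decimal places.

8.3436

10 cloth × 6.96 = 69.6 loaf
69.6 loaf × 0.81 = 56.376 wine
56.376 wine × 0.148 = 8.343648 fish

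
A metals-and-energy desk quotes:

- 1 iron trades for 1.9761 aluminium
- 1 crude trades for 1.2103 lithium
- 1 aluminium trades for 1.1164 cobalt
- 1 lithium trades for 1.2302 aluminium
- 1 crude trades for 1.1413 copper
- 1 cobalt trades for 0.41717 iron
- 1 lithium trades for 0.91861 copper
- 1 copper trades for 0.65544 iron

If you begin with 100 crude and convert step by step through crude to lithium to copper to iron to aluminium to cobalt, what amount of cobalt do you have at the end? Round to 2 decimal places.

160.76

100 crude × 1.2103 = 121.03 lithium
121.03 lithium × 0.91861 = 111.1793683 copper
111.1793683 copper × 0.65544 = 72.871405158552 iron
72.871405158552 iron × 1.9761 = 144.0011837338146072 aluminium
144.0011837338146072 aluminium × 1.1164 = 160.76292152043062747808 cobalt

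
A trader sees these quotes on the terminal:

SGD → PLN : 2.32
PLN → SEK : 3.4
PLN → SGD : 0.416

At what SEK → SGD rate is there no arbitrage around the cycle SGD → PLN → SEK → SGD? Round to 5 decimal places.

0.12677

Known legs of the cycle: 2.32 × 3.4 = 7.888
For no arbitrage the full-cycle product must be 1, so the missing rate is 1 / 7.888 ≈ 0.1267748.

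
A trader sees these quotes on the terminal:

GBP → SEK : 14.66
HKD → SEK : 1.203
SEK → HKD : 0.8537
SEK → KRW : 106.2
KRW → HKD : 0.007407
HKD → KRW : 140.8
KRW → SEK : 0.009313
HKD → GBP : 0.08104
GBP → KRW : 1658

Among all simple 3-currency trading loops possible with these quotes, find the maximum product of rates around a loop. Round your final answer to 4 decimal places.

KRW→SEK→HKD→KRW: 0.009313 × 0.8537 × 140.8 = 1.11943
HKD→GBP→SEK→HKD: 0.08104 × 14.66 × 0.8537 = 1.01424
KRW→HKD→GBP→KRW: 0.007407 × 0.08104 × 1658 = 0.99524
KRW→HKD→SEK→KRW: 0.007407 × 1.203 × 106.2 = 0.94631
Maximum is KRW→SEK→HKD→KRW at 1.1194; arbitrage exists.

1.1194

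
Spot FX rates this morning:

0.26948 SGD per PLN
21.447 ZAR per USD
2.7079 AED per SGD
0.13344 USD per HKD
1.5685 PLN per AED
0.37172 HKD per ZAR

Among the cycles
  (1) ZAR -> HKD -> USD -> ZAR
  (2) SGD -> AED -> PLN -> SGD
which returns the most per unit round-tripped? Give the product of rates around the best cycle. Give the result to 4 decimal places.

(1) 0.37172 × 0.13344 × 21.447 = 1.06382
(2) 2.7079 × 1.5685 × 0.26948 = 1.14457
Highest is cycle (2) at 1.1446 (>1, arbitrage).

1.1446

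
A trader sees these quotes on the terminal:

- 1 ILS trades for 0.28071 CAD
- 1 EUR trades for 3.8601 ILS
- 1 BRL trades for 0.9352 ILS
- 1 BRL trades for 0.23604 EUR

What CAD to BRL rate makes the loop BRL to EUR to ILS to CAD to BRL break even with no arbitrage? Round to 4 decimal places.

3.9098

Known legs of the cycle: 0.23604 × 3.8601 × 0.28071 = 0.25576554910284
For no arbitrage the full-cycle product must be 1, so the missing rate is 1 / 0.25576554910284 ≈ 3.909831.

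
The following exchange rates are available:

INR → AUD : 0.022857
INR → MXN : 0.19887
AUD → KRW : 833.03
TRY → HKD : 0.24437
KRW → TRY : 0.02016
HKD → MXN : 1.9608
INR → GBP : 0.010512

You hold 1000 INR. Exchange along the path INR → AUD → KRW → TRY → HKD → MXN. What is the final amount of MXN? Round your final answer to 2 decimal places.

183.93

1000 INR × 0.022857 = 22.857 AUD
22.857 AUD × 833.03 = 19040.56671 KRW
19040.56671 KRW × 0.02016 = 383.8578248736 TRY
383.8578248736 TRY × 0.24437 = 93.803336664361632 HKD
93.803336664361632 HKD × 1.9608 = 183.9295825314802880256 MXN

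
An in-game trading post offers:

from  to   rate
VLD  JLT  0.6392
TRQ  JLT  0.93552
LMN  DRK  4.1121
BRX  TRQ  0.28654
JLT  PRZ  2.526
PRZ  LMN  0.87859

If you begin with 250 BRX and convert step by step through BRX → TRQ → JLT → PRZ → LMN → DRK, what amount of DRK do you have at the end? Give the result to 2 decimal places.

250 BRX × 0.28654 = 71.635 TRQ
71.635 TRQ × 0.93552 = 67.0159752 JLT
67.0159752 JLT × 2.526 = 169.2823533552 PRZ
169.2823533552 PRZ × 0.87859 = 148.729782834345168 LMN
148.729782834345168 LMN × 4.1121 = 611.5917399931107653328 DRK

611.59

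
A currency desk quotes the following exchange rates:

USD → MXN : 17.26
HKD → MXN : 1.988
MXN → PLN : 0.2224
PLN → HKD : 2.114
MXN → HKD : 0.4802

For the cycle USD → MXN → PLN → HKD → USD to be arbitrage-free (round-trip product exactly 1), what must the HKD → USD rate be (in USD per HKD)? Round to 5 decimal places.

0.12323

Known legs of the cycle: 17.26 × 0.2224 × 2.114 = 8.114851136
For no arbitrage the full-cycle product must be 1, so the missing rate is 1 / 8.114851136 ≈ 0.1232308.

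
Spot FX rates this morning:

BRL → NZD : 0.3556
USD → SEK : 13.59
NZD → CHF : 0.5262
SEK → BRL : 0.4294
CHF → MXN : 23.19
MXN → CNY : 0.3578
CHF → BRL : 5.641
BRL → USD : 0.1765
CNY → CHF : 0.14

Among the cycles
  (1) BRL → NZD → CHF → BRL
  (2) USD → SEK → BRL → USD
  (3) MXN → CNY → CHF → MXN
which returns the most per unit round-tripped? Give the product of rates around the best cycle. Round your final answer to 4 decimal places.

(1) 0.3556 × 0.5262 × 5.641 = 1.05553
(2) 13.59 × 0.4294 × 0.1765 = 1.02997
(3) 0.3578 × 0.14 × 23.19 = 1.16163
Highest is cycle (3) at 1.1616 (>1, arbitrage).

1.1616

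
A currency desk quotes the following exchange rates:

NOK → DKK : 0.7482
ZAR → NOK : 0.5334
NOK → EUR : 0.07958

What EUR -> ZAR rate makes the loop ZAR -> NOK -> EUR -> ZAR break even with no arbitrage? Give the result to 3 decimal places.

Known legs of the cycle: 0.5334 × 0.07958 = 0.042447972
For no arbitrage the full-cycle product must be 1, so the missing rate is 1 / 0.042447972 ≈ 23.55825.

23.558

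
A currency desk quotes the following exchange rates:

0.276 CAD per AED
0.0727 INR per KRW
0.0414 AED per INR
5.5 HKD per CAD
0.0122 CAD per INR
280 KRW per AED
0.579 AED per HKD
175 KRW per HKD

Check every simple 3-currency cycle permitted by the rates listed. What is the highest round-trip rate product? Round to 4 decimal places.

0.8789

HKD→AED→CAD→HKD: 0.579 × 0.276 × 5.5 = 0.87892
AED→KRW→INR→AED: 280 × 0.0727 × 0.0414 = 0.84274
Maximum is HKD→AED→CAD→HKD at 0.8789; no arbitrage — every cycle loses value.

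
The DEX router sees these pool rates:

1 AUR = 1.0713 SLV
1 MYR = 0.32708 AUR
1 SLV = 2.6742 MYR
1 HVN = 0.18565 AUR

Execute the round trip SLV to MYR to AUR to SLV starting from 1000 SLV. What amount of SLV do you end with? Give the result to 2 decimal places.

937.04

1000 SLV × 2.6742 = 2674.2 MYR
2674.2 MYR × 0.32708 = 874.677336 AUR
874.677336 AUR × 1.0713 = 937.0418300568 SLV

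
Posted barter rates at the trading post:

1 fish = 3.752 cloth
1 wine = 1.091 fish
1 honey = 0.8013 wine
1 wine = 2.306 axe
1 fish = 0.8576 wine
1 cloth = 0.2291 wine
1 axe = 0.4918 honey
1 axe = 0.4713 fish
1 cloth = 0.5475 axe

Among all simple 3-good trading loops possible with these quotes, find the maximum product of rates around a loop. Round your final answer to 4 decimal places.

0.9682

cloth→axe→fish→cloth: 0.5475 × 0.4713 × 3.752 = 0.96815
cloth→wine→fish→cloth: 0.2291 × 1.091 × 3.752 = 0.93781
wine→axe→fish→wine: 2.306 × 0.4713 × 0.8576 = 0.93205
honey→wine→axe→honey: 0.8013 × 2.306 × 0.4918 = 0.90875
Maximum is cloth→axe→fish→cloth at 0.9682; no arbitrage — every cycle loses value.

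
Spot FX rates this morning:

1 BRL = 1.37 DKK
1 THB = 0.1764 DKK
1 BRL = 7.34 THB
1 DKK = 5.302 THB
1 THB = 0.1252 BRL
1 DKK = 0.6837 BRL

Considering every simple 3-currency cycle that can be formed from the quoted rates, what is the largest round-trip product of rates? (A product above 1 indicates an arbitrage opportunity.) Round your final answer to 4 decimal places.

BRL→DKK→THB→BRL: 1.37 × 5.302 × 0.1252 = 0.90942
BRL→THB→DKK→BRL: 7.34 × 0.1764 × 0.6837 = 0.88524
Maximum is BRL→DKK→THB→BRL at 0.9094; no arbitrage — every cycle loses value.

0.9094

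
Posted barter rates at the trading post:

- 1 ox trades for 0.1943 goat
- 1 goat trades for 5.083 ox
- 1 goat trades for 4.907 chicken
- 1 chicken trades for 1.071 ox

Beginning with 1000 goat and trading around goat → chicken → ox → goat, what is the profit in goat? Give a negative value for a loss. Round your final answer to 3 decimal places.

1000 goat × 4.907 = 4907 chicken
4907 chicken × 1.071 = 5255.397 ox
5255.397 ox × 0.1943 = 1021.1236371 goat
Net change: 1021.1236371 − 1000 = 21.1236371 goat

21.124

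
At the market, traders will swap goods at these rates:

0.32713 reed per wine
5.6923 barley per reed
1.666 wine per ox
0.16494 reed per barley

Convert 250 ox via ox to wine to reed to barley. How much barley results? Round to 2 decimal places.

775.57

250 ox × 1.666 = 416.5 wine
416.5 wine × 0.32713 = 136.249645 reed
136.249645 reed × 5.6923 = 775.5738542335 barley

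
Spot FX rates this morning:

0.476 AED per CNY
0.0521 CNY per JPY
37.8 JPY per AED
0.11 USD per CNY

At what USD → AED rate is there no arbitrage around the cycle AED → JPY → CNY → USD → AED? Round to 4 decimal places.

Known legs of the cycle: 37.8 × 0.0521 × 0.11 = 0.2166318
For no arbitrage the full-cycle product must be 1, so the missing rate is 1 / 0.2166318 ≈ 4.616127.

4.6161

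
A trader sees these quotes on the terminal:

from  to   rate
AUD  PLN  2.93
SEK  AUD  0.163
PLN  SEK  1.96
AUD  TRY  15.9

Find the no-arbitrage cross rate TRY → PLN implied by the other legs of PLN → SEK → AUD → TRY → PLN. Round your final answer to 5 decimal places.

Known legs of the cycle: 1.96 × 0.163 × 15.9 = 5.079732
For no arbitrage the full-cycle product must be 1, so the missing rate is 1 / 5.079732 ≈ 0.1968608.

0.19686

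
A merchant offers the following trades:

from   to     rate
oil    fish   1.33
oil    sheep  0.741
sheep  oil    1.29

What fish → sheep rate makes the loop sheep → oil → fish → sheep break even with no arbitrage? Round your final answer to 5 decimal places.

0.58285

Known legs of the cycle: 1.29 × 1.33 = 1.7157
For no arbitrage the full-cycle product must be 1, so the missing rate is 1 / 1.7157 ≈ 0.5828525.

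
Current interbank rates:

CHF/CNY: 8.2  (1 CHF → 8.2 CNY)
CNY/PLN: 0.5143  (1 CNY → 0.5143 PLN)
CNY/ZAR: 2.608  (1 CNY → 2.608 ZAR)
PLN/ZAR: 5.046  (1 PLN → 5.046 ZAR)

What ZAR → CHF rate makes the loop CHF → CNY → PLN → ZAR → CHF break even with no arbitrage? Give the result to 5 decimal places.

Known legs of the cycle: 8.2 × 0.5143 × 5.046 = 21.28029396
For no arbitrage the full-cycle product must be 1, so the missing rate is 1 / 21.28029396 ≈ 0.0469918.

0.04699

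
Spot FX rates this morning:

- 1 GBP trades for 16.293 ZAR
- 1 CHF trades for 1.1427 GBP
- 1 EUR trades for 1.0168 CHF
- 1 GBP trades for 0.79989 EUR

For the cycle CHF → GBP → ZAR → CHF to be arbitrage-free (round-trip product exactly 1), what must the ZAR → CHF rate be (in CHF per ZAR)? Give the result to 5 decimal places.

Known legs of the cycle: 1.1427 × 16.293 = 18.6180111
For no arbitrage the full-cycle product must be 1, so the missing rate is 1 / 18.6180111 ≈ 0.0537114.

0.05371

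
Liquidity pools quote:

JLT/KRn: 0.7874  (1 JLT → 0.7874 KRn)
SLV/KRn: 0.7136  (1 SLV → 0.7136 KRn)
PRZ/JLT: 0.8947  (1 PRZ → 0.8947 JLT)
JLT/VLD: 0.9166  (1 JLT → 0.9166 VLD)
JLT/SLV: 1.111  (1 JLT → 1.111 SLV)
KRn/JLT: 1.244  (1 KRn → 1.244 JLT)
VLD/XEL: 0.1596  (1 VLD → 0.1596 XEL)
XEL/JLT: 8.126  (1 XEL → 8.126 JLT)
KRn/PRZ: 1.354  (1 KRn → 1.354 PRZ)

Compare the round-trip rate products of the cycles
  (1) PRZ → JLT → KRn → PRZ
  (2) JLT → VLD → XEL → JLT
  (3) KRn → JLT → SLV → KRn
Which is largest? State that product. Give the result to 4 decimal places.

1.1887

(1) 0.8947 × 0.7874 × 1.354 = 0.95388
(2) 0.9166 × 0.1596 × 8.126 = 1.18875
(3) 1.244 × 1.111 × 0.7136 = 0.98626
Highest is cycle (2) at 1.1887 (>1, arbitrage).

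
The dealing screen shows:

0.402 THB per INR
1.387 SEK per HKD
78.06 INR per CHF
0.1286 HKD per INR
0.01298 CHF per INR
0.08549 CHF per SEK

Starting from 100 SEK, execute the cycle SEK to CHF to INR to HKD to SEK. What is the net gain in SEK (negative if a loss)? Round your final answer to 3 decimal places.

100 SEK × 0.08549 = 8.549 CHF
8.549 CHF × 78.06 = 667.33494 INR
667.33494 INR × 0.1286 = 85.819273284 HKD
85.819273284 HKD × 1.387 = 119.031332044908 SEK
Net change: 119.031332044908 − 100 = 19.031332044908 SEK

19.031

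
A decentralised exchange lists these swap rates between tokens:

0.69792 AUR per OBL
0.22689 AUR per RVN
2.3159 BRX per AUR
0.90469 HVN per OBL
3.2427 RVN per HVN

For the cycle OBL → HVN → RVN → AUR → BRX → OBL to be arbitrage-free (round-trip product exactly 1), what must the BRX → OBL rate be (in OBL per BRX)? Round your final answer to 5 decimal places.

Known legs of the cycle: 0.90469 × 3.2427 × 0.22689 × 2.3159 = 1.541493576281084913
For no arbitrage the full-cycle product must be 1, so the missing rate is 1 / 1.541493576281084913 ≈ 0.6487215.

0.64872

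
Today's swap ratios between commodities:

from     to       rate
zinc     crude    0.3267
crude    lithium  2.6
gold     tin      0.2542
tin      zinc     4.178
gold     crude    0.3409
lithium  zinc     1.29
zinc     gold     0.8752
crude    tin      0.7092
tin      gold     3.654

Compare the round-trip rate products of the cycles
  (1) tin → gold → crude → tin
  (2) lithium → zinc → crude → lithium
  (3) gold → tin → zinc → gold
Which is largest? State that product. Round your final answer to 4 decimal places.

1.0958

(1) 3.654 × 0.3409 × 0.7092 = 0.88341
(2) 1.29 × 0.3267 × 2.6 = 1.09575
(3) 0.2542 × 4.178 × 0.8752 = 0.92950
Highest is cycle (2) at 1.0958 (>1, arbitrage).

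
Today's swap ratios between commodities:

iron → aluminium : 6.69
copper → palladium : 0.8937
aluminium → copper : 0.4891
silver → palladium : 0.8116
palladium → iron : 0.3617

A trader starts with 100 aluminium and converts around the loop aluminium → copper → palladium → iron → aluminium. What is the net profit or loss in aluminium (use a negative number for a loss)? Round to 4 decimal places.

100 aluminium × 0.4891 = 48.91 copper
48.91 copper × 0.8937 = 43.710867 palladium
43.710867 palladium × 0.3617 = 15.8102205939 iron
15.8102205939 iron × 6.69 = 105.770375773191 aluminium
Net change: 105.770375773191 − 100 = 5.770375773191 aluminium

5.7704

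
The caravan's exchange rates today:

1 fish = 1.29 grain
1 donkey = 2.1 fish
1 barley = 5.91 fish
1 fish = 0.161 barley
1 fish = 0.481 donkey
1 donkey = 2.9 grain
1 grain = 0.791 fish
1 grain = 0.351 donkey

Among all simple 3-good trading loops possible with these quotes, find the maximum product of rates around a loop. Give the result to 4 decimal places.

fish→donkey→grain→fish: 0.481 × 2.9 × 0.791 = 1.10337
fish→grain→donkey→fish: 1.29 × 0.351 × 2.1 = 0.95086
Maximum is fish→donkey→grain→fish at 1.1034; arbitrage exists.

1.1034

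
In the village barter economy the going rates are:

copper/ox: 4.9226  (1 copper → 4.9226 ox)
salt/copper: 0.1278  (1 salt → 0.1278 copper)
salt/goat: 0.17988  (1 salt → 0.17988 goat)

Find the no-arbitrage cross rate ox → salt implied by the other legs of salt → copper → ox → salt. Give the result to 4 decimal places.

1.5896

Known legs of the cycle: 0.1278 × 4.9226 = 0.62910828
For no arbitrage the full-cycle product must be 1, so the missing rate is 1 / 0.62910828 ≈ 1.589551.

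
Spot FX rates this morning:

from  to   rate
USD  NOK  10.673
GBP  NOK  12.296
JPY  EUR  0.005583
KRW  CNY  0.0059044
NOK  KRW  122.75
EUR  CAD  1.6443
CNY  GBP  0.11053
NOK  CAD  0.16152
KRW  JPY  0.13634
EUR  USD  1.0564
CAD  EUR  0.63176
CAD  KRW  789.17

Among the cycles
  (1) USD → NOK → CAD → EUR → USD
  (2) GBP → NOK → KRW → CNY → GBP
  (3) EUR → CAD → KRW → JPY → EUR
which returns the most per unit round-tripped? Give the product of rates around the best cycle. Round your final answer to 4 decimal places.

(1) 10.673 × 0.16152 × 0.63176 × 1.0564 = 1.15052
(2) 12.296 × 122.75 × 0.0059044 × 0.11053 = 0.98501
(3) 1.6443 × 789.17 × 0.13634 × 0.005583 = 0.98774
Highest is cycle (1) at 1.1505 (>1, arbitrage).

1.1505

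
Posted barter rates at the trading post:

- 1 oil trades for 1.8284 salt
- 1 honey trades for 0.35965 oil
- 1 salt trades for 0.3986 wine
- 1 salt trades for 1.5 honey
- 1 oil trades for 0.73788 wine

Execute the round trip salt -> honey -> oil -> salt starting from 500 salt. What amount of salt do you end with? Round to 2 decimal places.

500 salt × 1.5 = 750 honey
750 honey × 0.35965 = 269.7375 oil
269.7375 oil × 1.8284 = 493.188045 salt

493.19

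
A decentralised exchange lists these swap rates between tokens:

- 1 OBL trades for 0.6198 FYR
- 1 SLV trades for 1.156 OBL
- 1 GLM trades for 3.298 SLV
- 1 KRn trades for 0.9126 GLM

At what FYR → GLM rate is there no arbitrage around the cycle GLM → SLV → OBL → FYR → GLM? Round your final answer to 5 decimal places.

0.42319

Known legs of the cycle: 3.298 × 1.156 × 0.6198 = 2.3629800624
For no arbitrage the full-cycle product must be 1, so the missing rate is 1 / 2.3629800624 ≈ 0.4231944.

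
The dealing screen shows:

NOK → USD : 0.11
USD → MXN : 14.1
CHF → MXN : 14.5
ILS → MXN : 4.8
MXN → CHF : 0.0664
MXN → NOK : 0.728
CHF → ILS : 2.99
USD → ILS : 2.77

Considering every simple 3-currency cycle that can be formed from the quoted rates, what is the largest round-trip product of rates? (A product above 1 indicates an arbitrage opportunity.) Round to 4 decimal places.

1.1291

NOK→USD→MXN→NOK: 0.11 × 14.1 × 0.728 = 1.12913
ILS→MXN→CHF→ILS: 4.8 × 0.0664 × 2.99 = 0.95297
Maximum is NOK→USD→MXN→NOK at 1.1291; arbitrage exists.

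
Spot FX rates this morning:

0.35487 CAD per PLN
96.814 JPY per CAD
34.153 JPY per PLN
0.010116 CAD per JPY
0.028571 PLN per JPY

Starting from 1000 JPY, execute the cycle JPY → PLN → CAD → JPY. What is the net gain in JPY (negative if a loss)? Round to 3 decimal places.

1000 JPY × 0.028571 = 28.571 PLN
28.571 PLN × 0.35487 = 10.13899077 CAD
10.13899077 CAD × 96.814 = 981.59625240678 JPY
Net change: 981.59625240678 − 1000 = -18.40374759322 JPY

-18.404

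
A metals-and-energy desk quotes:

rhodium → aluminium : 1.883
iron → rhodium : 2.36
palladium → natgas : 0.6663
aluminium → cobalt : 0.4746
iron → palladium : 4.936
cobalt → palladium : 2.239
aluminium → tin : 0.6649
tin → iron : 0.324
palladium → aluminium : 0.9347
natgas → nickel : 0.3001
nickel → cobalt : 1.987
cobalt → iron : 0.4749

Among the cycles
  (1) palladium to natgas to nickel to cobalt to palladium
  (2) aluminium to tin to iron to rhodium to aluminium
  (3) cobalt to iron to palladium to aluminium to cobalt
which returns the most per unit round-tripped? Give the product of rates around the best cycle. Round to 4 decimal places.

(1) 0.6663 × 0.3001 × 1.987 × 2.239 = 0.88959
(2) 0.6649 × 0.324 × 2.36 × 1.883 = 0.95733
(3) 0.4749 × 4.936 × 0.9347 × 0.4746 = 1.03987
Highest is cycle (3) at 1.0399 (>1, arbitrage).

1.0399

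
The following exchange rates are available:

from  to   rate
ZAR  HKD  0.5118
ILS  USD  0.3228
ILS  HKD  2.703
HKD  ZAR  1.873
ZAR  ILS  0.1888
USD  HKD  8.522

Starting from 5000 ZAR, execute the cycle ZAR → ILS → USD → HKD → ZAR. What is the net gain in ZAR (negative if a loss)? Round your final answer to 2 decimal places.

-136.10

5000 ZAR × 0.1888 = 944 ILS
944 ILS × 0.3228 = 304.7232 USD
304.7232 USD × 8.522 = 2596.8511104 HKD
2596.8511104 HKD × 1.873 = 4863.9021297792 ZAR
Net change: 4863.9021297792 − 5000 = -136.0978702208 ZAR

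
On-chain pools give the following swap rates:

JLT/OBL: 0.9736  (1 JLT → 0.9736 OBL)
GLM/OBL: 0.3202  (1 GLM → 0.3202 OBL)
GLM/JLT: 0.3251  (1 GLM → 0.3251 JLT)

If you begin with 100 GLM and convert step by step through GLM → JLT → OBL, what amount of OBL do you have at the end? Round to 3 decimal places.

31.652

100 GLM × 0.3251 = 32.51 JLT
32.51 JLT × 0.9736 = 31.651736 OBL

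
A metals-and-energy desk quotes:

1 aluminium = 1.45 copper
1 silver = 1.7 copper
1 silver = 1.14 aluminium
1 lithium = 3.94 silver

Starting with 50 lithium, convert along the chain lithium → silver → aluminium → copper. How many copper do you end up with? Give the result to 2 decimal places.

50 lithium × 3.94 = 197 silver
197 silver × 1.14 = 224.58 aluminium
224.58 aluminium × 1.45 = 325.641 copper

325.64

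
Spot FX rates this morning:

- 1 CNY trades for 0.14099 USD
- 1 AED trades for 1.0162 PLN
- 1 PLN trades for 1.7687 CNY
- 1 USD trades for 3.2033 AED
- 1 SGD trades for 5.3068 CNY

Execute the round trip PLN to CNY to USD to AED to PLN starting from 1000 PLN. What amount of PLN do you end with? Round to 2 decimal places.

1000 PLN × 1.7687 = 1768.7 CNY
1768.7 CNY × 0.14099 = 249.369013 USD
249.369013 USD × 3.2033 = 798.8037593429 AED
798.8037593429 AED × 1.0162 = 811.74438024425498 PLN

811.74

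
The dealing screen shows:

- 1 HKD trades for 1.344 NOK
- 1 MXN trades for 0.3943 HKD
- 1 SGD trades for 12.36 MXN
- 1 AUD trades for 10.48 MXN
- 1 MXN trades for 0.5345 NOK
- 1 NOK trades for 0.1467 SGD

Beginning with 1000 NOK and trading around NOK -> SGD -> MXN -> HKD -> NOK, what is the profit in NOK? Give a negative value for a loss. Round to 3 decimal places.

-39.108

1000 NOK × 0.1467 = 146.7 SGD
146.7 SGD × 12.36 = 1813.212 MXN
1813.212 MXN × 0.3943 = 714.9494916 HKD
714.9494916 HKD × 1.344 = 960.8921167104 NOK
Net change: 960.8921167104 − 1000 = -39.1078832896 NOK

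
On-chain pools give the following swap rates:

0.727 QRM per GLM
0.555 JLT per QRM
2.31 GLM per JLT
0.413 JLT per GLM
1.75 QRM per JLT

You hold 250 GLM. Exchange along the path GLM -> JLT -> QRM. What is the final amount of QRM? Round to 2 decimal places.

180.69

250 GLM × 0.413 = 103.25 JLT
103.25 JLT × 1.75 = 180.6875 QRM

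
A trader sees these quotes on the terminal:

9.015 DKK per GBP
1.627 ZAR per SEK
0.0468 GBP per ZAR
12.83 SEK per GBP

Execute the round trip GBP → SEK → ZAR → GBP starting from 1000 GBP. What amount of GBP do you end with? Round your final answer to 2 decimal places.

1000 GBP × 12.83 = 12830 SEK
12830 SEK × 1.627 = 20874.41 ZAR
20874.41 ZAR × 0.0468 = 976.922388 GBP

976.92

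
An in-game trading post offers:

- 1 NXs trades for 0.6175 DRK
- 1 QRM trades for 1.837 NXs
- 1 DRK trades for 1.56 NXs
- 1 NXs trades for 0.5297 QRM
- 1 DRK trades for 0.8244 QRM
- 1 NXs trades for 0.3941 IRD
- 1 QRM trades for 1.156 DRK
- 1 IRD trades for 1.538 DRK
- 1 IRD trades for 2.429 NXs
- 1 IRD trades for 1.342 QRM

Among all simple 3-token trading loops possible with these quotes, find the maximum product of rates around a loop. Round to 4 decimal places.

IRD→QRM→NXs→IRD: 1.342 × 1.837 × 0.3941 = 0.97156
DRK→NXs→QRM→DRK: 1.56 × 0.5297 × 1.156 = 0.95524
IRD→DRK→NXs→IRD: 1.538 × 1.56 × 0.3941 = 0.94556
DRK→QRM→NXs→DRK: 0.8244 × 1.837 × 0.6175 = 0.93516
Maximum is IRD→QRM→NXs→IRD at 0.9716; no arbitrage — every cycle loses value.

0.9716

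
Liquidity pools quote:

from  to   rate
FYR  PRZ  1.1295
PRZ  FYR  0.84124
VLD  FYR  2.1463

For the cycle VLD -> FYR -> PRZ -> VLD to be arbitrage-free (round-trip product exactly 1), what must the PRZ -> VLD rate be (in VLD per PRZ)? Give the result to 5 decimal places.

0.41250

Known legs of the cycle: 2.1463 × 1.1295 = 2.42424585
For no arbitrage the full-cycle product must be 1, so the missing rate is 1 / 2.42424585 ≈ 0.4124994.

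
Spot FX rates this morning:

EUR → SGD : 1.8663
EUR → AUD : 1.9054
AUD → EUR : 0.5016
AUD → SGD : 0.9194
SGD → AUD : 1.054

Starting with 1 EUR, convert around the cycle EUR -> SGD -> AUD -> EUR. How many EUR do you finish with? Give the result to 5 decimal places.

0.98669

1 EUR × 1.8663 = 1.8663 SGD
1.8663 SGD × 1.054 = 1.9670802 AUD
1.9670802 AUD × 0.5016 = 0.98668742832 EUR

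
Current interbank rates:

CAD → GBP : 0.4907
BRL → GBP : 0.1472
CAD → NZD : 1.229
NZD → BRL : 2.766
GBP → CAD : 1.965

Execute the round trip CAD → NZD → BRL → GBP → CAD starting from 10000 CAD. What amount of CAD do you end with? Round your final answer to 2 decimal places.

9832.74

10000 CAD × 1.229 = 12290 NZD
12290 NZD × 2.766 = 33994.14 BRL
33994.14 BRL × 0.1472 = 5003.937408 GBP
5003.937408 GBP × 1.965 = 9832.73700672 CAD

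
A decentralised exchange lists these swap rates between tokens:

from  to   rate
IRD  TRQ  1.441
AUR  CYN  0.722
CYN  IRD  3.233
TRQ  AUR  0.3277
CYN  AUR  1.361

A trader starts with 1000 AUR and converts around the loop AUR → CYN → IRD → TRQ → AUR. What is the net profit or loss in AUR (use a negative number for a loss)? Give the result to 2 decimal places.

1000 AUR × 0.722 = 722 CYN
722 CYN × 3.233 = 2334.226 IRD
2334.226 IRD × 1.441 = 3363.619666 TRQ
3363.619666 TRQ × 0.3277 = 1102.2581645482 AUR
Net change: 1102.2581645482 − 1000 = 102.2581645482 AUR

102.26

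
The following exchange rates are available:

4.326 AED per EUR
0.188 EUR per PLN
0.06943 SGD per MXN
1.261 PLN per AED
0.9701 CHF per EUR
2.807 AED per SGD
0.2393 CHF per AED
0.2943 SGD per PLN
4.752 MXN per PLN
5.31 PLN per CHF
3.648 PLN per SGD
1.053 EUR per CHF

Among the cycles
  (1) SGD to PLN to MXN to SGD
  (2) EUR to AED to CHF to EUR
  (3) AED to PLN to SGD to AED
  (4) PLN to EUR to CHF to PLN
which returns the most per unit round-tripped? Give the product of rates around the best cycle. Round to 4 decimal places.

(1) 3.648 × 4.752 × 0.06943 = 1.20359
(2) 4.326 × 0.2393 × 1.053 = 1.09008
(3) 1.261 × 0.2943 × 2.807 = 1.04171
(4) 0.188 × 0.9701 × 5.31 = 0.96843
Highest is cycle (1) at 1.2036 (>1, arbitrage).

1.2036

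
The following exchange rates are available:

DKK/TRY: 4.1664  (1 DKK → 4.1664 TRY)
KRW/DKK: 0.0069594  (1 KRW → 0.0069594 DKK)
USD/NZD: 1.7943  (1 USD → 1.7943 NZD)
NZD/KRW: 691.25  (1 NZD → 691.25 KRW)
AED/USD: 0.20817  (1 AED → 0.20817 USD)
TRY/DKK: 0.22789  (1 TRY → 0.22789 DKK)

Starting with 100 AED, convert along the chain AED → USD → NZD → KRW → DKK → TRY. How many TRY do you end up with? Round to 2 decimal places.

100 AED × 0.20817 = 20.817 USD
20.817 USD × 1.7943 = 37.3519431 NZD
37.3519431 NZD × 691.25 = 25819.530667875 KRW
25819.530667875 KRW × 0.0069594 = 179.688441730009275 DKK
179.688441730009275 DKK × 4.1664 = 748.65392362391064336 TRY

748.65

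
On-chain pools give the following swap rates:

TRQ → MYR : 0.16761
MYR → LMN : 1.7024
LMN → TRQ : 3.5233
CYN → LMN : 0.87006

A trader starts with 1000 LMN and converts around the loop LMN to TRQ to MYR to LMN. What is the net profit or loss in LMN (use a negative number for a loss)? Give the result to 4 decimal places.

1000 LMN × 3.5233 = 3523.3 TRQ
3523.3 TRQ × 0.16761 = 590.540313 MYR
590.540313 MYR × 1.7024 = 1005.3358288512 LMN
Net change: 1005.3358288512 − 1000 = 5.3358288512 LMN

5.3358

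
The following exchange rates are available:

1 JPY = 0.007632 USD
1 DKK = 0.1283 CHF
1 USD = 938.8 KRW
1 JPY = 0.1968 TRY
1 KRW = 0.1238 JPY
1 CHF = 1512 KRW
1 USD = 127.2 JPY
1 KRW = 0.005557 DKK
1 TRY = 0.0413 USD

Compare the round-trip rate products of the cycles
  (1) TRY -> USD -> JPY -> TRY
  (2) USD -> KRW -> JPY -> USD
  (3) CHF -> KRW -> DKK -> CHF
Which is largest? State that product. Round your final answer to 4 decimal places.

(1) 0.0413 × 127.2 × 0.1968 = 1.03386
(2) 938.8 × 0.1238 × 0.007632 = 0.88702
(3) 1512 × 0.005557 × 0.1283 = 1.07800
Highest is cycle (3) at 1.0780 (>1, arbitrage).

1.0780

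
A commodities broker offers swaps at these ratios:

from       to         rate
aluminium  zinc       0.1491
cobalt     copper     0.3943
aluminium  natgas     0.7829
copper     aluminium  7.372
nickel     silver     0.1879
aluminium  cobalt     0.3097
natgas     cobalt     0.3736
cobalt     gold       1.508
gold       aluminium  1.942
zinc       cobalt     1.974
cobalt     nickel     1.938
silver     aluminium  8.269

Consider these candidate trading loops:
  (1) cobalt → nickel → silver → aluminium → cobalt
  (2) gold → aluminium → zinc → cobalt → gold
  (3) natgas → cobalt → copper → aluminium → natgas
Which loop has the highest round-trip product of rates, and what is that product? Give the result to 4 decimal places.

(1) 1.938 × 0.1879 × 8.269 × 0.3097 = 0.93256
(2) 1.942 × 0.1491 × 1.974 × 1.508 = 0.86194
(3) 0.3736 × 0.3943 × 7.372 × 0.7829 = 0.85021
Highest is cycle (1) at 0.9326 (≤1, no arbitrage).

0.9326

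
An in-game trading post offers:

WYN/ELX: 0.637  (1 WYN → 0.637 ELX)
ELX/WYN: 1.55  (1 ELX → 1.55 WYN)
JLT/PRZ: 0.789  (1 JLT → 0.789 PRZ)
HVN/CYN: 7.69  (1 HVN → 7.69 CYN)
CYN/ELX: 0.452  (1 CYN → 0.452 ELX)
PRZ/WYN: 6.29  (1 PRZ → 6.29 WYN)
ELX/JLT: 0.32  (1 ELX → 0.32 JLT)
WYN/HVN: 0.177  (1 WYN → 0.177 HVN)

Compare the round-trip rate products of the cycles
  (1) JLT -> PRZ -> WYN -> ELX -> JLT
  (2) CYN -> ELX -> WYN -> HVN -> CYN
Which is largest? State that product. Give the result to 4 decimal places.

(1) 0.789 × 6.29 × 0.637 × 0.32 = 1.01162
(2) 0.452 × 1.55 × 0.177 × 7.69 = 0.95361
Highest is cycle (1) at 1.0116 (>1, arbitrage).

1.0116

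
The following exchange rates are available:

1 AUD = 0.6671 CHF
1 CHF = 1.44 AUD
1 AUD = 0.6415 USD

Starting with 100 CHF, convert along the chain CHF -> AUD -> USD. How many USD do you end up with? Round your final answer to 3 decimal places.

100 CHF × 1.44 = 144 AUD
144 AUD × 0.6415 = 92.376 USD

92.376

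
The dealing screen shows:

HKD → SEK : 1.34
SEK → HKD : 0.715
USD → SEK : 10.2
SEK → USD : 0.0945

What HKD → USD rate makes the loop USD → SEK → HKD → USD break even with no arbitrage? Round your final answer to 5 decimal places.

0.13712

Known legs of the cycle: 10.2 × 0.715 = 7.293
For no arbitrage the full-cycle product must be 1, so the missing rate is 1 / 7.293 ≈ 0.1371178.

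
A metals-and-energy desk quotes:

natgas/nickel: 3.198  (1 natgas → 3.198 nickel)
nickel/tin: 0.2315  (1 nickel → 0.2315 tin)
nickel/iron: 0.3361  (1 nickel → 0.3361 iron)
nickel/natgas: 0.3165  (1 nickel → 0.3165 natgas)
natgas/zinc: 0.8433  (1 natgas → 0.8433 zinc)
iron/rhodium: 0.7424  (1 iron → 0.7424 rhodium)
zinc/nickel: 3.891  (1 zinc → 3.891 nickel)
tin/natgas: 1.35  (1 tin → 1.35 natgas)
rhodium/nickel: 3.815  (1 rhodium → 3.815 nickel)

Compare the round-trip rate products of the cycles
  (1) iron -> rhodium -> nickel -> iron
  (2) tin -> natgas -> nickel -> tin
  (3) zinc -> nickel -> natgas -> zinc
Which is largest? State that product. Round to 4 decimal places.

1.0385

(1) 0.7424 × 3.815 × 0.3361 = 0.95192
(2) 1.35 × 3.198 × 0.2315 = 0.99945
(3) 3.891 × 0.3165 × 0.8433 = 1.03853
Highest is cycle (3) at 1.0385 (>1, arbitrage).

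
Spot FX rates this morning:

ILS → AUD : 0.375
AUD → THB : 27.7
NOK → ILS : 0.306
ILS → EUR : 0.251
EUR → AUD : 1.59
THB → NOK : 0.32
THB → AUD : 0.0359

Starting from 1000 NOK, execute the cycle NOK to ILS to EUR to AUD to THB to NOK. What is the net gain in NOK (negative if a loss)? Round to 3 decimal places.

1000 NOK × 0.306 = 306 ILS
306 ILS × 0.251 = 76.806 EUR
76.806 EUR × 1.59 = 122.12154 AUD
122.12154 AUD × 27.7 = 3382.766658 THB
3382.766658 THB × 0.32 = 1082.48533056 NOK
Net change: 1082.48533056 − 1000 = 82.48533056 NOK

82.485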